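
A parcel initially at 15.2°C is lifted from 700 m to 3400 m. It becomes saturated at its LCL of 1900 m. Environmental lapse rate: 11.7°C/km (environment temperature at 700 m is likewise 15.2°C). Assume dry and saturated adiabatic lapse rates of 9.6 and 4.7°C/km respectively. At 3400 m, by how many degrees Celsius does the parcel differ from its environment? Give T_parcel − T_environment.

Parcel:
  Dry to 1900 m: -9.6 × 1.2 km = -11.52°C, so T = 3.68°C.
  Saturated to 3400 m: -4.7 × 1.5 km = -7.05°C, so T = -3.37°C.
Environment:
  Environment to 3400 m: -11.7 × 2.7 km = -31.59°C, so T = -16.39°C.
T_parcel − T_env = -3.37 − (-16.39) = +13.02°C

+13.02°C (parcel warmer than environment)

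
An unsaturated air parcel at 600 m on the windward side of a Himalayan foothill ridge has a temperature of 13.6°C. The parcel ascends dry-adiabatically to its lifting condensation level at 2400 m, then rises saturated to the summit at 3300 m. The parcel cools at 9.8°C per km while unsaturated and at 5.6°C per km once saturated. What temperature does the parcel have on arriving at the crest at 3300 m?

-9.08°C

From 600 m to 2400 m (dry): cools by 9.8 × 1.8 = 17.64°C, giving -4.04°C.
From 2400 m to 3300 m (saturated): cools by 5.6 × 0.9 = 5.04°C, giving -9.08°C.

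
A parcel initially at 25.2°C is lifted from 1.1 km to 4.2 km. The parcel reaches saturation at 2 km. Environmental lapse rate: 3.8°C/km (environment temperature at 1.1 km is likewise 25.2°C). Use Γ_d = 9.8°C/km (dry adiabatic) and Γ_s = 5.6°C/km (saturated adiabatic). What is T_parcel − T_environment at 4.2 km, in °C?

Parcel:
  Dry to 2000 m: -9.8 × 0.9 km = -8.82°C, so T = 16.38°C.
  Saturated to 4200 m: -5.6 × 2.2 km = -12.32°C, so T = 4.06°C.
Environment:
  Environment to 4200 m: -3.8 × 3.1 km = -11.78°C, so T = 13.42°C.
T_parcel − T_env = 4.06 − 13.42 = -9.36°C

-9.36°C (parcel cooler than environment)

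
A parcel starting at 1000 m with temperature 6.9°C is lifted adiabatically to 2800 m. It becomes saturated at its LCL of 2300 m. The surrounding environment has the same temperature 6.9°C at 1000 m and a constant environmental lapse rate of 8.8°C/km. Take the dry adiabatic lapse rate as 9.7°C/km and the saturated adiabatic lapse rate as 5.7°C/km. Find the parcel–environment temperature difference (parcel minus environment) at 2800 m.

+0.38°C (parcel warmer than environment)

Parcel:
  1000–2300 m, dry: Δz = 1.3 km ⇒ ΔT = -12.61°C; T = -5.71°C
  2300–2800 m, saturated: Δz = 0.5 km ⇒ ΔT = -2.85°C; T = -8.56°C
Environment:
  1000–2800 m, environment: Δz = 1.8 km ⇒ ΔT = -15.84°C; T = -8.94°C
T_parcel − T_env = -8.56 − (-8.94) = +0.38°C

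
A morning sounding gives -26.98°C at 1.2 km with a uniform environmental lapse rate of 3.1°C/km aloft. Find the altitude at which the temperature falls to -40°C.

Height above start = (-26.98 − (-40)) / 3.1 = 4.2 km
Altitude = 1200 m + 4200 m = 5400 m

5.4 km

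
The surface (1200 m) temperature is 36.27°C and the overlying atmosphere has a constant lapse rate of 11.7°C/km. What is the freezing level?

Height above start = (36.27 − 0) / 11.7 = 3.1 km
Altitude = 1200 m + 3100 m = 4300 m

4300 m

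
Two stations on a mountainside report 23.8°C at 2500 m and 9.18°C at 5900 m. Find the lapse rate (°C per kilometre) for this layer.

4.3°C/km

Γ = −ΔT/Δz = (23.8 − 9.18) / (5900 − 2500) m
  = 14.62°C / 3.4 km = 4.3°C/km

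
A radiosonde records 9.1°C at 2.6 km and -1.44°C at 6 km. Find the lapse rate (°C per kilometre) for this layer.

3.1°C/km

Γ = −ΔT/Δz = (9.1 − (-1.44)) / (6000 − 2600) m
  = 10.54°C / 3.4 km = 3.1°C/km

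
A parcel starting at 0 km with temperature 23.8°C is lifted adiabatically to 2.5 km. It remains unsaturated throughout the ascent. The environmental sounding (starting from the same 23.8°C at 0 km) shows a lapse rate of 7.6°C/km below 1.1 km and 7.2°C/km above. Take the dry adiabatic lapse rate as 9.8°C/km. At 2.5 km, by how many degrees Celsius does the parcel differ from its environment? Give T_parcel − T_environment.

-6.06°C (parcel cooler than environment)

Parcel:
  From 0 m to 2500 m (dry): cools by 9.8 × 2.5 = 24.5°C, giving -0.7°C.
Environment:
  From 0 m to 1100 m (environment, lower layer): cools by 7.6 × 1.1 = 8.36°C, giving 15.44°C.
  From 1100 m to 2500 m (environment, upper layer): cools by 7.2 × 1.4 = 10.08°C, giving 5.36°C.
T_parcel − T_env = -0.7 − 5.36 = -6.06°C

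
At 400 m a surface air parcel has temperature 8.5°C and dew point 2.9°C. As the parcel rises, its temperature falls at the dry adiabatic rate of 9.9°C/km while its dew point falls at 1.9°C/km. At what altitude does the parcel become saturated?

T and T_d converge at 9.9 − 1.9 = 8°C per km
Height above start = (8.5 − 2.9) / 8 = 0.7 km
LCL altitude = 400 m + 700 m = 1100 m

1100 m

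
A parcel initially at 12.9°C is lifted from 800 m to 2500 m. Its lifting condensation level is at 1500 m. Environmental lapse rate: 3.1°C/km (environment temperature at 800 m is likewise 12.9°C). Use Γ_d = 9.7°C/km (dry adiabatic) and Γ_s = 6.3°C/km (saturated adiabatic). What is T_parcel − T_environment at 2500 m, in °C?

-7.82°C (parcel cooler than environment)

Parcel:
  Dry to 1500 m: -9.7 × 0.7 km = -6.79°C, so T = 6.11°C.
  Saturated to 2500 m: -6.3 × 1 km = -6.3°C, so T = -0.19°C.
Environment:
  Environment to 2500 m: -3.1 × 1.7 km = -5.27°C, so T = 7.63°C.
T_parcel − T_env = -0.19 − 7.63 = -7.82°C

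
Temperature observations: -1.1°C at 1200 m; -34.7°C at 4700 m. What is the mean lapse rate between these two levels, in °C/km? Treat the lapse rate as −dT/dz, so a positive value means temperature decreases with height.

9.6°C/km

Γ = −ΔT/Δz = (-1.1 − (-34.7)) / (4700 − 1200) m
  = 33.6°C / 3.5 km = 9.6°C/km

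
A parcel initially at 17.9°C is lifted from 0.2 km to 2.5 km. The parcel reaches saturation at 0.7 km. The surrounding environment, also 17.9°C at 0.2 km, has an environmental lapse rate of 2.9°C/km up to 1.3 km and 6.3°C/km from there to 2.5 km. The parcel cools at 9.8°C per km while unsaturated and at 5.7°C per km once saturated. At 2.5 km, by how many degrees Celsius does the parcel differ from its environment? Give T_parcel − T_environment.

Parcel:
  Dry to 700 m: -9.8 × 0.5 km = -4.9°C, so T = 13°C.
  Saturated to 2500 m: -5.7 × 1.8 km = -10.26°C, so T = 2.74°C.
Environment:
  Environment, lower layer to 1300 m: -2.9 × 1.1 km = -3.19°C, so T = 14.71°C.
  Environment, upper layer to 2500 m: -6.3 × 1.2 km = -7.56°C, so T = 7.15°C.
T_parcel − T_env = 2.74 − 7.15 = -4.41°C

-4.41°C (parcel cooler than environment)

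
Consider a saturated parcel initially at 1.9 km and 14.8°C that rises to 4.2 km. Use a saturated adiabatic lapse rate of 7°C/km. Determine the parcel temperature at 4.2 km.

-1.3°C

1900 → 4200 m (saturated adiabatic, 7°C/km): ΔT = -7 × 2.3 = -16.1°C → T = -1.3°C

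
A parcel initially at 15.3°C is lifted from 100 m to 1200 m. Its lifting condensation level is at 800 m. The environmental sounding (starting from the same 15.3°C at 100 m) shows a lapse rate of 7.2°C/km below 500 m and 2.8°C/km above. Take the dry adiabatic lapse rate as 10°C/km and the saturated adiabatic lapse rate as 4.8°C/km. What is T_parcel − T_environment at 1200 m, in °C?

Parcel:
  100 → 800 m (dry, 10°C/km): ΔT = -10 × 0.7 = -7°C → T = 8.3°C
  800 → 1200 m (saturated, 4.8°C/km): ΔT = -4.8 × 0.4 = -1.92°C → T = 6.38°C
Environment:
  100 → 500 m (environment, lower layer, 7.2°C/km): ΔT = -7.2 × 0.4 = -2.88°C → T = 12.42°C
  500 → 1200 m (environment, upper layer, 2.8°C/km): ΔT = -2.8 × 0.7 = -1.96°C → T = 10.46°C
T_parcel − T_env = 6.38 − 10.46 = -4.08°C

-4.08°C (parcel cooler than environment)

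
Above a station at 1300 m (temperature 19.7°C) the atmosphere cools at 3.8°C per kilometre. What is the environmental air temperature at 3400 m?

1300 → 3400 m (environmental, 3.8°C/km): ΔT = -3.8 × 2.1 = -7.98°C → T = 11.72°C

11.72°C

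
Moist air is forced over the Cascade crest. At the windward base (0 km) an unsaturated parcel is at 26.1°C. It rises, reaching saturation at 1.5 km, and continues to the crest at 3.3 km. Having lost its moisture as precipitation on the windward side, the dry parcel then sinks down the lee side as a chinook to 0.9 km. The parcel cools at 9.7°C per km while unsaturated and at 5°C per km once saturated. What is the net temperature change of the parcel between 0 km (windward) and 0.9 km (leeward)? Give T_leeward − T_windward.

-0.27°C

0 → 1500 m (dry, 9.7°C/km): ΔT = -9.7 × 1.5 = -14.55°C → T = 11.55°C
1500 → 3300 m (saturated, 5°C/km): ΔT = -5 × 1.8 = -9°C → T = 2.55°C
3300 → 900 m (dry descent, 9.7°C/km): ΔT = +9.7 × 2.4 = +23.28°C → T = 25.83°C
Net change vs windward start: 25.83 − 26.1 = -0.27°C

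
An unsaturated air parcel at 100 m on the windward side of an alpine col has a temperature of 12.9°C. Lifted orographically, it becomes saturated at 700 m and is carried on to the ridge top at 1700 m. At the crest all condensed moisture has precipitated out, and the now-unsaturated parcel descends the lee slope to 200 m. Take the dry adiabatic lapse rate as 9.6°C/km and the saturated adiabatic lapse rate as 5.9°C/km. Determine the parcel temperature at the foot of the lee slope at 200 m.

15.64°C

From 100 m to 700 m (dry): cools by 9.6 × 0.6 = 5.76°C, giving 7.14°C.
From 700 m to 1700 m (saturated): cools by 5.9 × 1 = 5.9°C, giving 1.24°C.
From 1700 m to 200 m (dry descent): warms by 9.6 × 1.5 = 14.4°C, giving 15.64°C.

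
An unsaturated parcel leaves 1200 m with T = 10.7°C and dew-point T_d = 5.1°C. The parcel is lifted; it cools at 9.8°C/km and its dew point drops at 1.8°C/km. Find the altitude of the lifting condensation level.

1900 m

T and T_d converge at 9.8 − 1.8 = 8°C per km
Height above start = (10.7 − 5.1) / 8 = 0.7 km
LCL altitude = 1200 m + 700 m = 1900 m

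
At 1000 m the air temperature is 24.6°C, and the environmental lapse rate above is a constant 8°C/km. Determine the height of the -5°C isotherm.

Height above start = (24.6 − (-5)) / 8 = 3.7 km
Altitude = 1000 m + 3700 m = 4700 m

4700 m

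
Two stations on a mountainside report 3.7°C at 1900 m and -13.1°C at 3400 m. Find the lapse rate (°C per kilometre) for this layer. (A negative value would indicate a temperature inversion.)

11.2°C/km

Γ = −ΔT/Δz = (3.7 − (-13.1)) / (3400 − 1900) m
  = 16.8°C / 1.5 km = 11.2°C/km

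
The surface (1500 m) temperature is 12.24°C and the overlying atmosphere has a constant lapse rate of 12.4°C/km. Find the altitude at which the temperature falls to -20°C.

Height above start = (12.24 − (-20)) / 12.4 = 2.6 km
Altitude = 1500 m + 2600 m = 4100 m

4100 m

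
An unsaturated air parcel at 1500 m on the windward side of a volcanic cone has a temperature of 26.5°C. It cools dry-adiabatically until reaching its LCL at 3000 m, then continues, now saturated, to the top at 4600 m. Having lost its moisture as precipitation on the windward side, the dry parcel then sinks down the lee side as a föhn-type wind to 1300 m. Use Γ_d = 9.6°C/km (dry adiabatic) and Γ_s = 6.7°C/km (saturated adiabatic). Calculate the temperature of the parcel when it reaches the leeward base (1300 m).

1500 → 3000 m (dry, 9.6°C/km): ΔT = -9.6 × 1.5 = -14.4°C → T = 12.1°C
3000 → 4600 m (saturated, 6.7°C/km): ΔT = -6.7 × 1.6 = -10.72°C → T = 1.38°C
4600 → 1300 m (dry descent, 9.6°C/km): ΔT = +9.6 × 3.3 = +31.68°C → T = 33.06°C

33.06°C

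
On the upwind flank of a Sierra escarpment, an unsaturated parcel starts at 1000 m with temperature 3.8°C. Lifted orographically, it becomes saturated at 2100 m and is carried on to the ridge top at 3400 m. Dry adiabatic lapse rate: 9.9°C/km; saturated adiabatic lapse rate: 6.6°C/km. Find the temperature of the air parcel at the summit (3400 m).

From 1000 m to 2100 m (dry): cools by 9.9 × 1.1 = 10.89°C, giving -7.09°C.
From 2100 m to 3400 m (saturated): cools by 6.6 × 1.3 = 8.58°C, giving -15.67°C.

-15.67°C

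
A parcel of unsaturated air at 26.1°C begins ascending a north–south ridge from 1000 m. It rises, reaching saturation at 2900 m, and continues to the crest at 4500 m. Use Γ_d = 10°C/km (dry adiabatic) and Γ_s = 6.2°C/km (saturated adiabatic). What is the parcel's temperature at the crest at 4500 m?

1000 → 2900 m (dry, 10°C/km): ΔT = -10 × 1.9 = -19°C → T = 7.1°C
2900 → 4500 m (saturated, 6.2°C/km): ΔT = -6.2 × 1.6 = -9.92°C → T = -2.82°C

-2.82°C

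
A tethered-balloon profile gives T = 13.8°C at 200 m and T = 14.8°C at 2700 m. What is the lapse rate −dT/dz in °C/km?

-0.4°C/km

Γ = −ΔT/Δz = (13.8 − 14.8) / (2700 − 200) m
  = -1°C / 2.5 km = -0.4°C/km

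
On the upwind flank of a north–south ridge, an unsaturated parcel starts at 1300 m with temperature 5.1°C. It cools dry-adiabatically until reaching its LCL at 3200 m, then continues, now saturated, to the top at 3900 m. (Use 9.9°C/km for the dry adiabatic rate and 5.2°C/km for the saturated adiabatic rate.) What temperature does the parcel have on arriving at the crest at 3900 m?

From 1300 m to 3200 m (dry): cools by 9.9 × 1.9 = 18.81°C, giving -13.71°C.
From 3200 m to 3900 m (saturated): cools by 5.2 × 0.7 = 3.64°C, giving -17.35°C.

-17.35°C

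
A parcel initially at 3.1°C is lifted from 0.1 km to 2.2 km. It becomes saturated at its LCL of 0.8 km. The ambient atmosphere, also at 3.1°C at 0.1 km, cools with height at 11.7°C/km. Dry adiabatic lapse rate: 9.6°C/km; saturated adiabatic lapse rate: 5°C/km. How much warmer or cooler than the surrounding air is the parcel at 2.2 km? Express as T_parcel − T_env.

+10.85°C (parcel warmer than environment)

Parcel:
  Dry to 800 m: -9.6 × 0.7 km = -6.72°C, so T = -3.62°C.
  Saturated to 2200 m: -5 × 1.4 km = -7°C, so T = -10.62°C.
Environment:
  Environment to 2200 m: -11.7 × 2.1 km = -24.57°C, so T = -21.47°C.
T_parcel − T_env = -10.62 − (-21.47) = +10.85°C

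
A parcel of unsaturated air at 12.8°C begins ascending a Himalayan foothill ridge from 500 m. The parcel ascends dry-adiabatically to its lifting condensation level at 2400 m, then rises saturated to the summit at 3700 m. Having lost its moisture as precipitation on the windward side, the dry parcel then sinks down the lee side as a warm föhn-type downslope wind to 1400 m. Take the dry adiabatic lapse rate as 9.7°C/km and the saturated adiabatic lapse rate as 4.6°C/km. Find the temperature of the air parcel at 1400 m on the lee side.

10.7°C

From 500 m to 2400 m (dry): cools by 9.7 × 1.9 = 18.43°C, giving -5.63°C.
From 2400 m to 3700 m (saturated): cools by 4.6 × 1.3 = 5.98°C, giving -11.61°C.
From 3700 m to 1400 m (dry descent): warms by 9.7 × 2.3 = 22.31°C, giving 10.7°C.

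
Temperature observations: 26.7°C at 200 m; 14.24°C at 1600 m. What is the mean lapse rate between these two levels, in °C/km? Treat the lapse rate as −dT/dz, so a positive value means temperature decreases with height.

Γ = −ΔT/Δz = (26.7 − 14.24) / (1600 − 200) m
  = 12.46°C / 1.4 km = 8.9°C/km

8.9°C/km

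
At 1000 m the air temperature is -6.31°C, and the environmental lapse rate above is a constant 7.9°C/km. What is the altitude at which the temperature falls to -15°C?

Height above start = (-6.31 − (-15)) / 7.9 = 1.1 km
Altitude = 1000 m + 1100 m = 2100 m

2100 m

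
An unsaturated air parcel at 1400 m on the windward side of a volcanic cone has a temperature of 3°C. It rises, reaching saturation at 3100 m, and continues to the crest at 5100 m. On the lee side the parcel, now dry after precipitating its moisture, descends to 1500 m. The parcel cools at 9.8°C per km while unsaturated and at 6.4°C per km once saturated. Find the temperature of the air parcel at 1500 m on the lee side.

8.82°C

Dry to 3100 m: -9.8 × 1.7 km = -16.66°C, so T = -13.66°C.
Saturated to 5100 m: -6.4 × 2 km = -12.8°C, so T = -26.46°C.
Dry descent to 1500 m: +9.8 × 3.6 km = +35.28°C, so T = 8.82°C.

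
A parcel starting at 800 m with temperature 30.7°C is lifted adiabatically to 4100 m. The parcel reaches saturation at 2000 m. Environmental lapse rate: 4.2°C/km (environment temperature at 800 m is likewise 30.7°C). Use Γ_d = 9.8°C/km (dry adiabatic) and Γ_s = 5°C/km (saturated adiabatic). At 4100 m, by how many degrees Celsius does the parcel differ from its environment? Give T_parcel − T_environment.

-8.4°C (parcel cooler than environment)

Parcel:
  800–2000 m, dry: Δz = 1.2 km ⇒ ΔT = -11.76°C; T = 18.94°C
  2000–4100 m, saturated: Δz = 2.1 km ⇒ ΔT = -10.5°C; T = 8.44°C
Environment:
  800–4100 m, environment: Δz = 3.3 km ⇒ ΔT = -13.86°C; T = 16.84°C
T_parcel − T_env = 8.44 − 16.84 = -8.4°C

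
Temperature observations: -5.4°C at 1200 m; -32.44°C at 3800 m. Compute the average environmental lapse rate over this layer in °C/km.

Γ = −ΔT/Δz = (-5.4 − (-32.44)) / (3800 − 1200) m
  = 27.04°C / 2.6 km = 10.4°C/km

10.4°C/km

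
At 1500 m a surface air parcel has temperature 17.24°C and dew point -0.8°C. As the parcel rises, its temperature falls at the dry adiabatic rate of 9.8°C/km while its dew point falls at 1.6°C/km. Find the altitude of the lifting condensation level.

T and T_d converge at 9.8 − 1.6 = 8.2°C per km
Height above start = (17.24 − (-0.8)) / 8.2 = 2.2 km
LCL altitude = 1500 m + 2200 m = 3700 m

3700 m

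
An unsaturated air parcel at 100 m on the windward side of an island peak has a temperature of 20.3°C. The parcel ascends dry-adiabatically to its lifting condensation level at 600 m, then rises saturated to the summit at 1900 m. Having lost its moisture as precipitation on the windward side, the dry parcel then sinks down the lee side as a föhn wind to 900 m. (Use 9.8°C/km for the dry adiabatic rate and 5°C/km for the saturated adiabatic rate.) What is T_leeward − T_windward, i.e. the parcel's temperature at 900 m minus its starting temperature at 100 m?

-1.6°C

Dry to 600 m: -9.8 × 0.5 km = -4.9°C, so T = 15.4°C.
Saturated to 1900 m: -5 × 1.3 km = -6.5°C, so T = 8.9°C.
Dry descent to 900 m: +9.8 × 1 km = +9.8°C, so T = 18.7°C.
Net change vs windward start: 18.7 − 20.3 = -1.6°C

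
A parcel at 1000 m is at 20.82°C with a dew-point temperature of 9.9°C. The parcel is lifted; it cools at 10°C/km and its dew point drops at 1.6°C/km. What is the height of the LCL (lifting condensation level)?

2300 m

T and T_d converge at 10 − 1.6 = 8.4°C per km
Height above start = (20.82 − 9.9) / 8.4 = 1.3 km
LCL altitude = 1000 m + 1300 m = 2300 m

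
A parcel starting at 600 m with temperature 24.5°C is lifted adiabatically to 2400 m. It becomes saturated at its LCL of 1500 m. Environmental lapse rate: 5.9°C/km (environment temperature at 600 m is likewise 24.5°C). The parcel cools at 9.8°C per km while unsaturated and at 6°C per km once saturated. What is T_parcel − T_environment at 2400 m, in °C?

Parcel:
  From 600 m to 1500 m (dry): cools by 9.8 × 0.9 = 8.82°C, giving 15.68°C.
  From 1500 m to 2400 m (saturated): cools by 6 × 0.9 = 5.4°C, giving 10.28°C.
Environment:
  From 600 m to 2400 m (environment): cools by 5.9 × 1.8 = 10.62°C, giving 13.88°C.
T_parcel − T_env = 10.28 − 13.88 = -3.6°C

-3.6°C (parcel cooler than environment)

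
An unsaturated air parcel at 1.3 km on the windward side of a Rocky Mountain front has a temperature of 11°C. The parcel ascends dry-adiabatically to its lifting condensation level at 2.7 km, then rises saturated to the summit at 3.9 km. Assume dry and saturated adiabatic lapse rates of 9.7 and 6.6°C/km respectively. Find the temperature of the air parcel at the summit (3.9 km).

Dry to 2700 m: -9.7 × 1.4 km = -13.58°C, so T = -2.58°C.
Saturated to 3900 m: -6.6 × 1.2 km = -7.92°C, so T = -10.5°C.

-10.5°C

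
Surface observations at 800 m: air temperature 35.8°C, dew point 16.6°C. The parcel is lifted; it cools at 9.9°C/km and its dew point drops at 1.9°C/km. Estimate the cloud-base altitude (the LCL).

T and T_d converge at 9.9 − 1.9 = 8°C per km
Height above start = (35.8 − 16.6) / 8 = 2.4 km
LCL altitude = 800 m + 2400 m = 3200 m

3200 m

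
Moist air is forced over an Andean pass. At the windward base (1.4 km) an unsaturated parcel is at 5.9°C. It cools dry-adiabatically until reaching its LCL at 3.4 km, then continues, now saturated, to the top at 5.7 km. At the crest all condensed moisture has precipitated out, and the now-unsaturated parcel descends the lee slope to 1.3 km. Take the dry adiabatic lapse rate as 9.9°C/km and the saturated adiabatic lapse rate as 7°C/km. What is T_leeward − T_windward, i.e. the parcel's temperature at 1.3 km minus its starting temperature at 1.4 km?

+7.66°C

1400 → 3400 m (dry, 9.9°C/km): ΔT = -9.9 × 2 = -19.8°C → T = -13.9°C
3400 → 5700 m (saturated, 7°C/km): ΔT = -7 × 2.3 = -16.1°C → T = -30°C
5700 → 1300 m (dry descent, 9.9°C/km): ΔT = +9.9 × 4.4 = +43.56°C → T = 13.56°C
Net change vs windward start: 13.56 − 5.9 = +7.66°C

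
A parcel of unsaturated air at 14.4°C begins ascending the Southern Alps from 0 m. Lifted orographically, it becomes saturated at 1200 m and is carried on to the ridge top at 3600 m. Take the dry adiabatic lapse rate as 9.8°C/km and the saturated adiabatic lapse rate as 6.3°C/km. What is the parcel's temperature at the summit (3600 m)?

-12.48°C

From 0 m to 1200 m (dry): cools by 9.8 × 1.2 = 11.76°C, giving 2.64°C.
From 1200 m to 3600 m (saturated): cools by 6.3 × 2.4 = 15.12°C, giving -12.48°C.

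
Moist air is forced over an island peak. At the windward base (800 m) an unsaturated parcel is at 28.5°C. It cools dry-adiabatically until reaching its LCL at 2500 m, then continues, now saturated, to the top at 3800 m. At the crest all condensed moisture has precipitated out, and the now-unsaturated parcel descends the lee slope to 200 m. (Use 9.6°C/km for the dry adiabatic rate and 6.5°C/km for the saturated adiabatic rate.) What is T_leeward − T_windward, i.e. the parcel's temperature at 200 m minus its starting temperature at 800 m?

+9.79°C

From 800 m to 2500 m (dry): cools by 9.6 × 1.7 = 16.32°C, giving 12.18°C.
From 2500 m to 3800 m (saturated): cools by 6.5 × 1.3 = 8.45°C, giving 3.73°C.
From 3800 m to 200 m (dry descent): warms by 9.6 × 3.6 = 34.56°C, giving 38.29°C.
Net change vs windward start: 38.29 − 28.5 = +9.79°C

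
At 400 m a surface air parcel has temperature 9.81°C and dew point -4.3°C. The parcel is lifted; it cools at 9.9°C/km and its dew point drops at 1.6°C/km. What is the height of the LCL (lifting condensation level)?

T and T_d converge at 9.9 − 1.6 = 8.3°C per km
Height above start = (9.81 − (-4.3)) / 8.3 = 1.7 km
LCL altitude = 400 m + 1700 m = 2100 m

2100 m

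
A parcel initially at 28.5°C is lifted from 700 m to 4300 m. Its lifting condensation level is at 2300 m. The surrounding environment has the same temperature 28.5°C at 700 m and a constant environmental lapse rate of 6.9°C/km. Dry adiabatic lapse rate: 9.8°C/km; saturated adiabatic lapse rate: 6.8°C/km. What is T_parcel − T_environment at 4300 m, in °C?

Parcel:
  Dry to 2300 m: -9.8 × 1.6 km = -15.68°C, so T = 12.82°C.
  Saturated to 4300 m: -6.8 × 2 km = -13.6°C, so T = -0.78°C.
Environment:
  Environment to 4300 m: -6.9 × 3.6 km = -24.84°C, so T = 3.66°C.
T_parcel − T_env = -0.78 − 3.66 = -4.44°C

-4.44°C (parcel cooler than environment)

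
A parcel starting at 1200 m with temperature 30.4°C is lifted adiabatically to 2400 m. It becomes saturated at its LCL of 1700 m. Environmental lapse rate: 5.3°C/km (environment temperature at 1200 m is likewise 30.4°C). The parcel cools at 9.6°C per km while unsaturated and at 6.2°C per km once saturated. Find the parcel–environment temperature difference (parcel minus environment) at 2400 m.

Parcel:
  Dry to 1700 m: -9.6 × 0.5 km = -4.8°C, so T = 25.6°C.
  Saturated to 2400 m: -6.2 × 0.7 km = -4.34°C, so T = 21.26°C.
Environment:
  Environment to 2400 m: -5.3 × 1.2 km = -6.36°C, so T = 24.04°C.
T_parcel − T_env = 21.26 − 24.04 = -2.78°C

-2.78°C (parcel cooler than environment)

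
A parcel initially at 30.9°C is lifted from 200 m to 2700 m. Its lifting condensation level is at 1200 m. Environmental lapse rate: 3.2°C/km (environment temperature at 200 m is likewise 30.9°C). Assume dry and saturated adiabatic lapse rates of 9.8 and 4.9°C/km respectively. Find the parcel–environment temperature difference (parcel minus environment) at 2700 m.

Parcel:
  200–1200 m, dry: Δz = 1 km ⇒ ΔT = -9.8°C; T = 21.1°C
  1200–2700 m, saturated: Δz = 1.5 km ⇒ ΔT = -7.35°C; T = 13.75°C
Environment:
  200–2700 m, environment: Δz = 2.5 km ⇒ ΔT = -8°C; T = 22.9°C
T_parcel − T_env = 13.75 − 22.9 = -9.15°C

-9.15°C (parcel cooler than environment)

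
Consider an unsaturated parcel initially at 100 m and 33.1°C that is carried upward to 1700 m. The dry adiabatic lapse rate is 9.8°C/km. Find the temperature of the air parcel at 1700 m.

17.42°C

100 → 1700 m (dry adiabatic, 9.8°C/km): ΔT = -9.8 × 1.6 = -15.68°C → T = 17.42°C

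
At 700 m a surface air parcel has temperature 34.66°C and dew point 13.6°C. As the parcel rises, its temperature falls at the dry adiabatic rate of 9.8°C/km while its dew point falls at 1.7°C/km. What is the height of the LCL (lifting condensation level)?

T and T_d converge at 9.8 − 1.7 = 8.1°C per km
Height above start = (34.66 − 13.6) / 8.1 = 2.6 km
LCL altitude = 700 m + 2600 m = 3300 m

3300 m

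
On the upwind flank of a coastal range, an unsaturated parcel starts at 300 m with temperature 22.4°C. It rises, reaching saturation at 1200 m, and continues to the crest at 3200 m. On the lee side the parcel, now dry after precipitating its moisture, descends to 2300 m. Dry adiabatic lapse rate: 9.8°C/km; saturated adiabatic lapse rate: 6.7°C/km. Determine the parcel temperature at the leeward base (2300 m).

300 → 1200 m (dry, 9.8°C/km): ΔT = -9.8 × 0.9 = -8.82°C → T = 13.58°C
1200 → 3200 m (saturated, 6.7°C/km): ΔT = -6.7 × 2 = -13.4°C → T = 0.18°C
3200 → 2300 m (dry descent, 9.8°C/km): ΔT = +9.8 × 0.9 = +8.82°C → T = 9°C

9°C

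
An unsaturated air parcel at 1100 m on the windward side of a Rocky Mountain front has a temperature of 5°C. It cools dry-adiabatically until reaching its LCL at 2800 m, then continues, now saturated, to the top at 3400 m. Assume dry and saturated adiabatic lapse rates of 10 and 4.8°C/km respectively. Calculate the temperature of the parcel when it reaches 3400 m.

-14.88°C

Dry to 2800 m: -10 × 1.7 km = -17°C, so T = -12°C.
Saturated to 3400 m: -4.8 × 0.6 km = -2.88°C, so T = -14.88°C.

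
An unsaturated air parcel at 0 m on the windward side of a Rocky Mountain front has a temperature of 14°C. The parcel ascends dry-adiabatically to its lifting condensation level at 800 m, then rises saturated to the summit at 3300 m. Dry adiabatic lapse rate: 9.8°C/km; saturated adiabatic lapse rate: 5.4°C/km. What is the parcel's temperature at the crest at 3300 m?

0–800 m, dry: Δz = 0.8 km ⇒ ΔT = -7.84°C; T = 6.16°C
800–3300 m, saturated: Δz = 2.5 km ⇒ ΔT = -13.5°C; T = -7.34°C

-7.34°C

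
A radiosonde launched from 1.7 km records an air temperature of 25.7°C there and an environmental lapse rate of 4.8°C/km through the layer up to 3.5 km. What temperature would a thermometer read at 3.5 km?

1700–3500 m, environmental: Δz = 1.8 km ⇒ ΔT = -8.64°C; T = 17.06°C

17.06°C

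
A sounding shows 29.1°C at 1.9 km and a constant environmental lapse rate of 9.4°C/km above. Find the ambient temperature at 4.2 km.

1900–4200 m, environmental: Δz = 2.3 km ⇒ ΔT = -21.62°C; T = 7.48°C

7.48°C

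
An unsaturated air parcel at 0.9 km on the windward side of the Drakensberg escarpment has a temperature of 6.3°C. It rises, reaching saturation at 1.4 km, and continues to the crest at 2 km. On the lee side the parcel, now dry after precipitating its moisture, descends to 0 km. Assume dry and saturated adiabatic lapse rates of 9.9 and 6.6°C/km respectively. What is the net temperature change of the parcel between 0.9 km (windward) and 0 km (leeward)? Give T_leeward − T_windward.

From 900 m to 1400 m (dry): cools by 9.9 × 0.5 = 4.95°C, giving 1.35°C.
From 1400 m to 2000 m (saturated): cools by 6.6 × 0.6 = 3.96°C, giving -2.61°C.
From 2000 m to 0 m (dry descent): warms by 9.9 × 2 = 19.8°C, giving 17.19°C.
Net change vs windward start: 17.19 − 6.3 = +10.89°C

+10.89°C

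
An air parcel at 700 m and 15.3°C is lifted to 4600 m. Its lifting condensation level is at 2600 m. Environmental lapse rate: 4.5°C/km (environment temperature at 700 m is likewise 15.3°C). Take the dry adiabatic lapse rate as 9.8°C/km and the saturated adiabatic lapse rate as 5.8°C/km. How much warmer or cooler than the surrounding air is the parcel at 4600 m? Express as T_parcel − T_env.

-12.67°C (parcel cooler than environment)

Parcel:
  From 700 m to 2600 m (dry): cools by 9.8 × 1.9 = 18.62°C, giving -3.32°C.
  From 2600 m to 4600 m (saturated): cools by 5.8 × 2 = 11.6°C, giving -14.92°C.
Environment:
  From 700 m to 4600 m (environment): cools by 4.5 × 3.9 = 17.55°C, giving -2.25°C.
T_parcel − T_env = -14.92 − (-2.25) = -12.67°C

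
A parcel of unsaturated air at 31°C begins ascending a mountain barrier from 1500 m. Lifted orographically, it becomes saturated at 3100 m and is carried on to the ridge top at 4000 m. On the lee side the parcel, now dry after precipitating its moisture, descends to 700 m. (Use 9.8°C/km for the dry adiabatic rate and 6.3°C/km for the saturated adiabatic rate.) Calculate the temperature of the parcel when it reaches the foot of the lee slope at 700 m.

1500–3100 m, dry: Δz = 1.6 km ⇒ ΔT = -15.68°C; T = 15.32°C
3100–4000 m, saturated: Δz = 0.9 km ⇒ ΔT = -5.67°C; T = 9.65°C
4000–700 m, dry descent: Δz = 3.3 km ⇒ ΔT = +32.34°C; T = 41.99°C

41.99°C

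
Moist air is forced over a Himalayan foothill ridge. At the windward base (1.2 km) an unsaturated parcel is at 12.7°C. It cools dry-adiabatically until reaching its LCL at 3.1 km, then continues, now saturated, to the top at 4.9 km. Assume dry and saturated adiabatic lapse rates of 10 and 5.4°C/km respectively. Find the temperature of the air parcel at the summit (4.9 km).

Dry to 3100 m: -10 × 1.9 km = -19°C, so T = -6.3°C.
Saturated to 4900 m: -5.4 × 1.8 km = -9.72°C, so T = -16.02°C.

-16.02°C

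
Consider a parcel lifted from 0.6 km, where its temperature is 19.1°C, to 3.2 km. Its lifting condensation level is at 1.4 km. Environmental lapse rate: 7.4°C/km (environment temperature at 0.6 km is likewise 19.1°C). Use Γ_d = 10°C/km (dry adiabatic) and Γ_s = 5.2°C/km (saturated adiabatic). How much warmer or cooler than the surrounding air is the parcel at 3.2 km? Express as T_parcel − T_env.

Parcel:
  600–1400 m, dry: Δz = 0.8 km ⇒ ΔT = -8°C; T = 11.1°C
  1400–3200 m, saturated: Δz = 1.8 km ⇒ ΔT = -9.36°C; T = 1.74°C
Environment:
  600–3200 m, environment: Δz = 2.6 km ⇒ ΔT = -19.24°C; T = -0.14°C
T_parcel − T_env = 1.74 − (-0.14) = +1.88°C

+1.88°C (parcel warmer than environment)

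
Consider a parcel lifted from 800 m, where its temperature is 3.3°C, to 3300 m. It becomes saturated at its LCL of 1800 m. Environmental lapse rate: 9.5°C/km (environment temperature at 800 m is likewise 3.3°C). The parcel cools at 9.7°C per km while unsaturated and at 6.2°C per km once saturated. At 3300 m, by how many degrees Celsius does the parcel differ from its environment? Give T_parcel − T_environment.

+4.75°C (parcel warmer than environment)

Parcel:
  From 800 m to 1800 m (dry): cools by 9.7 × 1 = 9.7°C, giving -6.4°C.
  From 1800 m to 3300 m (saturated): cools by 6.2 × 1.5 = 9.3°C, giving -15.7°C.
Environment:
  From 800 m to 3300 m (environment): cools by 9.5 × 2.5 = 23.75°C, giving -20.45°C.
T_parcel − T_env = -15.7 − (-20.45) = +4.75°C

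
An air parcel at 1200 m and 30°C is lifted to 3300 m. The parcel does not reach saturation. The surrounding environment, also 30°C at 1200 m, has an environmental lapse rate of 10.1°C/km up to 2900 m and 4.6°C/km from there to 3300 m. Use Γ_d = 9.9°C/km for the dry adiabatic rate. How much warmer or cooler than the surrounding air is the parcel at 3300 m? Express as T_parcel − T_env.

Parcel:
  1200–3300 m, dry: Δz = 2.1 km ⇒ ΔT = -20.79°C; T = 9.21°C
Environment:
  1200–2900 m, environment, lower layer: Δz = 1.7 km ⇒ ΔT = -17.17°C; T = 12.83°C
  2900–3300 m, environment, upper layer: Δz = 0.4 km ⇒ ΔT = -1.84°C; T = 10.99°C
T_parcel − T_env = 9.21 − 10.99 = -1.78°C

-1.78°C (parcel cooler than environment)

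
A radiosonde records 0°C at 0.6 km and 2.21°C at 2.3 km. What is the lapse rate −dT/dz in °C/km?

Γ = −ΔT/Δz = (0 − 2.21) / (2300 − 600) m
  = -2.21°C / 1.7 km = -1.3°C/km

-1.3°C/km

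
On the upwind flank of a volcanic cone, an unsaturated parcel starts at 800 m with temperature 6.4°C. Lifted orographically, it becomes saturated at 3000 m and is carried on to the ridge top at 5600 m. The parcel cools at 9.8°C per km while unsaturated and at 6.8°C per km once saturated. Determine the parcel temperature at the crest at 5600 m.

From 800 m to 3000 m (dry): cools by 9.8 × 2.2 = 21.56°C, giving -15.16°C.
From 3000 m to 5600 m (saturated): cools by 6.8 × 2.6 = 17.68°C, giving -32.84°C.

-32.84°C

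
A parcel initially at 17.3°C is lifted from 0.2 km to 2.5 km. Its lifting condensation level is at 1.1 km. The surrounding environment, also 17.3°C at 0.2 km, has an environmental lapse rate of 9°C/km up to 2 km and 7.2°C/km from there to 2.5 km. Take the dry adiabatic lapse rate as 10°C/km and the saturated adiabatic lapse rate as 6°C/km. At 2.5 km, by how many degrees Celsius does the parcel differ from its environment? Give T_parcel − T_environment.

Parcel:
  200 → 1100 m (dry, 10°C/km): ΔT = -10 × 0.9 = -9°C → T = 8.3°C
  1100 → 2500 m (saturated, 6°C/km): ΔT = -6 × 1.4 = -8.4°C → T = -0.1°C
Environment:
  200 → 2000 m (environment, lower layer, 9°C/km): ΔT = -9 × 1.8 = -16.2°C → T = 1.1°C
  2000 → 2500 m (environment, upper layer, 7.2°C/km): ΔT = -7.2 × 0.5 = -3.6°C → T = -2.5°C
T_parcel − T_env = -0.1 − (-2.5) = +2.4°C

+2.4°C (parcel warmer than environment)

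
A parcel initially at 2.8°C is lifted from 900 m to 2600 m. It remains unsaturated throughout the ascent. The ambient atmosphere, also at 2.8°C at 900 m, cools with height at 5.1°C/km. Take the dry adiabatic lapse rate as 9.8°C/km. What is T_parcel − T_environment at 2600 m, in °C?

-7.99°C (parcel cooler than environment)

Parcel:
  900 → 2600 m (dry, 9.8°C/km): ΔT = -9.8 × 1.7 = -16.66°C → T = -13.86°C
Environment:
  900 → 2600 m (environment, 5.1°C/km): ΔT = -5.1 × 1.7 = -8.67°C → T = -5.87°C
T_parcel − T_env = -13.86 − (-5.87) = -7.99°C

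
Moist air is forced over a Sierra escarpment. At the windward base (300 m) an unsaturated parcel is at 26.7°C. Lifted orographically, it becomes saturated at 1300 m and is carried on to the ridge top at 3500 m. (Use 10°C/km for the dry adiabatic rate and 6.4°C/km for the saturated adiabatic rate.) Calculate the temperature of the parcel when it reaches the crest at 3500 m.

Dry to 1300 m: -10 × 1 km = -10°C, so T = 16.7°C.
Saturated to 3500 m: -6.4 × 2.2 km = -14.08°C, so T = 2.62°C.

2.62°C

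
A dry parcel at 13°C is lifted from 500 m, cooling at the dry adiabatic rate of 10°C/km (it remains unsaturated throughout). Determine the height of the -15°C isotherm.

Height above start = (13 − (-15)) / 10 = 2.8 km
Altitude = 500 m + 2800 m = 3300 m

3300 m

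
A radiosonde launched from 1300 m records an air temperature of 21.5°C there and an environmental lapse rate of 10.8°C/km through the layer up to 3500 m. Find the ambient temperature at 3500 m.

1300 → 3500 m (environmental, 10.8°C/km): ΔT = -10.8 × 2.2 = -23.76°C → T = -2.26°C

-2.26°C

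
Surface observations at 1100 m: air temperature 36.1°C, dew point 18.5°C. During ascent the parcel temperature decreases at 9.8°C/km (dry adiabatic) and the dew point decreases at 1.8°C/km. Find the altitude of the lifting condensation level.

T and T_d converge at 9.8 − 1.8 = 8°C per km
Height above start = (36.1 − 18.5) / 8 = 2.2 km
LCL altitude = 1100 m + 2200 m = 3300 m

3300 m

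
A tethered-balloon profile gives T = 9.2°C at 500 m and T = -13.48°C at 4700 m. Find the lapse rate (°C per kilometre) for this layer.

Γ = −ΔT/Δz = (9.2 − (-13.48)) / (4700 − 500) m
  = 22.68°C / 4.2 km = 5.4°C/km

5.4°C/km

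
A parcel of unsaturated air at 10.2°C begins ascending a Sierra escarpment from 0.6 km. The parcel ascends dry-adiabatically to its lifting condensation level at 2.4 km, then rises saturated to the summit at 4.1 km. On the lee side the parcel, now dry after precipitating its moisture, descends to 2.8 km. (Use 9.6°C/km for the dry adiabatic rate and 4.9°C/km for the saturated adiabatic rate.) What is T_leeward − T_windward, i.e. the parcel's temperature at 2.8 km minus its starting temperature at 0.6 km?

600–2400 m, dry: Δz = 1.8 km ⇒ ΔT = -17.28°C; T = -7.08°C
2400–4100 m, saturated: Δz = 1.7 km ⇒ ΔT = -8.33°C; T = -15.41°C
4100–2800 m, dry descent: Δz = 1.3 km ⇒ ΔT = +12.48°C; T = -2.93°C
Net change vs windward start: -2.93 − 10.2 = -13.13°C

-13.13°C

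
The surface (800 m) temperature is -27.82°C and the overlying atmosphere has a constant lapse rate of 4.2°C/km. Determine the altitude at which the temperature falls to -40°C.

Height above start = (-27.82 − (-40)) / 4.2 = 2.9 km
Altitude = 800 m + 2900 m = 3700 m

3700 m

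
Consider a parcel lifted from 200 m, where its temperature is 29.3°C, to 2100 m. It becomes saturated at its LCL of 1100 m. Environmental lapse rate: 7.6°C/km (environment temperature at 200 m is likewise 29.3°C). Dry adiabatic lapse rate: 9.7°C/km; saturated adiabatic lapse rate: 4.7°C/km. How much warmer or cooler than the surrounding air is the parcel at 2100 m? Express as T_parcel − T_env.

Parcel:
  From 200 m to 1100 m (dry): cools by 9.7 × 0.9 = 8.73°C, giving 20.57°C.
  From 1100 m to 2100 m (saturated): cools by 4.7 × 1 = 4.7°C, giving 15.87°C.
Environment:
  From 200 m to 2100 m (environment): cools by 7.6 × 1.9 = 14.44°C, giving 14.86°C.
T_parcel − T_env = 15.87 − 14.86 = +1.01°C

+1.01°C (parcel warmer than environment)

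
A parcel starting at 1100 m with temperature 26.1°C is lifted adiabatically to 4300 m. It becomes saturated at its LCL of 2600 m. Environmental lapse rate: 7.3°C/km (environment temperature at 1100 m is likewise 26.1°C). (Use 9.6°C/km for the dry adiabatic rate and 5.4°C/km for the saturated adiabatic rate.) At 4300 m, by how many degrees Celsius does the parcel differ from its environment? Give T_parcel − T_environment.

Parcel:
  Dry to 2600 m: -9.6 × 1.5 km = -14.4°C, so T = 11.7°C.
  Saturated to 4300 m: -5.4 × 1.7 km = -9.18°C, so T = 2.52°C.
Environment:
  Environment to 4300 m: -7.3 × 3.2 km = -23.36°C, so T = 2.74°C.
T_parcel − T_env = 2.52 − 2.74 = -0.22°C

-0.22°C (parcel cooler than environment)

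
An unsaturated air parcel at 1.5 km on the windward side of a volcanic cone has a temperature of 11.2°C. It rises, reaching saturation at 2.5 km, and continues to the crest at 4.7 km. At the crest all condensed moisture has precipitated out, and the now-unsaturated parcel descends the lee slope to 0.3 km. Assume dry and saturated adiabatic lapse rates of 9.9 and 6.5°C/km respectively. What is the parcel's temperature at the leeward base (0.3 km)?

30.56°C

Dry to 2500 m: -9.9 × 1 km = -9.9°C, so T = 1.3°C.
Saturated to 4700 m: -6.5 × 2.2 km = -14.3°C, so T = -13°C.
Dry descent to 300 m: +9.9 × 4.4 km = +43.56°C, so T = 30.56°C.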